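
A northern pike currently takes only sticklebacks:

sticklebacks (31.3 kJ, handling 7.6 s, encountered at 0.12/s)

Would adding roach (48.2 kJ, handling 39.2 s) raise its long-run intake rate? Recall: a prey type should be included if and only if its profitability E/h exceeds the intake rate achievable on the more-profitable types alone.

On sticklebacks alone, R = ΣλE/(1+Σλh) = 3.756/1.912 = 1.964 kJ/s.
Profitability of roach: 48.2/39.2 = 1.23 kJ/s.
1.23 < 1.964, so adding roach would lower the average — exclude it.

No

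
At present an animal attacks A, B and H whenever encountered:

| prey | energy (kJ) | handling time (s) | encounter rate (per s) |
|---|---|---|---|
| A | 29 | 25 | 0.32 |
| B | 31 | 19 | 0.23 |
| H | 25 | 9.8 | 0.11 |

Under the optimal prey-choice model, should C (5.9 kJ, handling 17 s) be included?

No

Intake rate on the current diet: R = (0.32×29 + 0.23×31 + 0.11×25) / (1 + 0.32×25 + 0.23×19 + 0.11×9.8) = 19.16/14.45 = 1.326 kJ/s.
C: E/h = 5.9/17 = 0.3471 kJ/s.
0.3471 < 1.326, so adding C would lower the average — exclude it.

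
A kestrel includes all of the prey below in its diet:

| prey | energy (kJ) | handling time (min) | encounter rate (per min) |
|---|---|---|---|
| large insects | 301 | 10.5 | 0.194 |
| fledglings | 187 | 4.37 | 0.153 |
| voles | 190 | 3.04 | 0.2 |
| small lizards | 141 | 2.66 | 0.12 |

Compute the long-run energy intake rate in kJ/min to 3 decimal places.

R = (0.194×301 + 0.153×187 + 0.2×190 + 0.12×141) / (1 + 0.194×10.5 + 0.153×4.37 + 0.2×3.04 + 0.12×2.66) = 141.9/4.633 = 30.63 kJ/min.

30.635 kJ/min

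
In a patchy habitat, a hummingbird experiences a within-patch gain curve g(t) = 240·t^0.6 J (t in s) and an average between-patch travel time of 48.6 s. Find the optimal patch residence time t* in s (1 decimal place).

Maximise g(t)/(T+t): set derivative to zero → g'(t)(T+t) = g(t).
g'(t) = 0.6·240·t^-0.4. Setting 0.6·240·t^-0.4 = 240·t^0.6/(48.6+t) gives 0.6(48.6+t) = t, so 0.40·t = 0.6×48.6.
t* = 0.6×48.6/0.40 = 72.9 s.

72.9 s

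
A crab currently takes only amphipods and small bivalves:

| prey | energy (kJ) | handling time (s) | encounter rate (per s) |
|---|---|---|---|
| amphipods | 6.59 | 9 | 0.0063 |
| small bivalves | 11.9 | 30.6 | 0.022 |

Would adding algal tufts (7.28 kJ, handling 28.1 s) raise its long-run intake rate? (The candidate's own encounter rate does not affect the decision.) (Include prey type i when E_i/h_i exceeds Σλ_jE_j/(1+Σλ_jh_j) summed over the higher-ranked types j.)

On amphipods and small bivalves alone, R = ΣλE/(1+Σλh) = 0.3033/1.73 = 0.1753 kJ/s.
algal tufts: E/h = 7.28/28.1 = 0.2591 kJ/s.
0.2591 > 0.1753, so adding algal tufts raises the average — include it.

Yes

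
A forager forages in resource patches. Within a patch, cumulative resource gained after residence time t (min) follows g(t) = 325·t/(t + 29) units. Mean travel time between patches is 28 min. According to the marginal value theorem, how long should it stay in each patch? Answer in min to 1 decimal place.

Optimal t* satisfies g'(t*) = g(t*)/(T + t*).
g'(t) = 325·29/(t + 29)². Setting 325·29/(t+29)² = 325t/[(t+29)(28+t)] gives 29(28+t) = t(t+29), so t² = 29×28 = 812.
t* = √812 = 28.5 min.

28.5 min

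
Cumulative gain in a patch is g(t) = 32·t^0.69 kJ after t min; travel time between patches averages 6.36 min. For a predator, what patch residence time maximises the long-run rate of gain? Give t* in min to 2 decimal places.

Optimal t* satisfies g'(t*) = g(t*)/(T + t*).
g'(t) = 0.69·32·t^-0.31. Setting 0.69·32·t^-0.31 = 32·t^0.69/(6.36+t) gives 0.69(6.36+t) = t, so 0.31·t = 0.69×6.36.
t* = 0.69×6.36/0.31 = 14.16 min.

14.16 min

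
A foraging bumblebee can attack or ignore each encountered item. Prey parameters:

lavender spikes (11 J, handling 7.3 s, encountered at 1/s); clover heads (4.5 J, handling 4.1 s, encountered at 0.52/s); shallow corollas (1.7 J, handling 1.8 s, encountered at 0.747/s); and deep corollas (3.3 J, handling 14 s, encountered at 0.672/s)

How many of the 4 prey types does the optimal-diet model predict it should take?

1

Rank by E/h (J/s): lavender spikes 1.51, clover heads 1.1, shallow corollas 0.944, deep corollas 0.236. Include each in turn until the next type's E/h falls below the running intake rate.
Rate on top 1: 1.325. clover heads: 1.1 < 1.325 → exclude; stop.
Optimal diet: lavender spikes — 1 of 4 types.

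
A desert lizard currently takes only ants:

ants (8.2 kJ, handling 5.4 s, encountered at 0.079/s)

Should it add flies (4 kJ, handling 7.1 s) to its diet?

Current rate: (0.079×8.2)/(1 + 0.079×5.4) = 0.4541 kJ/s.
flies: E/h = 4/7.1 = 0.5634 kJ/s.
0.5634 > 0.4541, so adding flies raises the average — include it.

Yes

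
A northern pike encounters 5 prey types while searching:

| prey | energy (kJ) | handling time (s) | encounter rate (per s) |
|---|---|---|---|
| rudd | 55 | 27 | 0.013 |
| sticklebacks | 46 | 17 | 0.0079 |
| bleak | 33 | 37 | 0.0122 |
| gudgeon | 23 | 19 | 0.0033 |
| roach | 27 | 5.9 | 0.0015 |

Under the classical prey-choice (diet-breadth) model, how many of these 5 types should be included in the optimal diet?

5

Profitabilities (E/h, kJ/s): roach 4.58, sticklebacks 2.71, rudd 2.04, gudgeon 1.21, bleak 0.892. Add prey in this order while the next type's profitability exceeds the intake rate on those already taken.
Rate on top 1: 0.04014. sticklebacks: 2.71 > 0.04014 → include.
Rate on top 2: 0.3533. rudd: 2.04 > 0.3533 → include.
Rate on top 3: 0.7489. gudgeon: 1.21 > 0.7489 → include.
Rate on top 4: 0.7674. bleak: 0.892 > 0.7674 → include.
Optimal diet: roach, sticklebacks, rudd, gudgeon, bleak — 5 of 5 types.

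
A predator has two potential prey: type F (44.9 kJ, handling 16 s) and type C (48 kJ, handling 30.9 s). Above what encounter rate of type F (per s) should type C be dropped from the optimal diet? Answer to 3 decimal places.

0.077 per s

At the threshold, the rate on type F alone equals the profitability of type C: λ·44.9/(1 + λ·16) = 48/30.9 = 1.553.
Rearranging, λ(44.9 − 1.553×16) = 1.553, so λ = 1.553/20.05 = 0.07749 per s.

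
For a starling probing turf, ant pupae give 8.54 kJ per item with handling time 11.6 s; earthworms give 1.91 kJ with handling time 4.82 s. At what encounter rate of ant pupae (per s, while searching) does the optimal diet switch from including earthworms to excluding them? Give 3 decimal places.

Drop earthworms once their profitability E₂/h₂ falls below the rate achievable on ant pupae alone: E₂/h₂ = λE₁/(1 + λh₁).
Solve for λ: λE₁h₂ = E₂(1 + λh₁) → λ(E₁h₂ − E₂h₁) = E₂ → λ = E₂/(E₁h₂ − E₂h₁).
λ = 1.91/(8.54×4.82 − 1.91×11.6) = 1.91/19.01 = 0.1005 per s.

0.100 per s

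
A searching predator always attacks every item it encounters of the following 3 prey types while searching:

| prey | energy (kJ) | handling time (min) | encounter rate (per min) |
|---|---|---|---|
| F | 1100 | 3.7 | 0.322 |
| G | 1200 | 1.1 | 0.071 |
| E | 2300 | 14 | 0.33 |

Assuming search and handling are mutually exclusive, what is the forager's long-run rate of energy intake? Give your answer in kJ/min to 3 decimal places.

173.946 kJ/min

R = (0.322×1100 + 0.071×1200 + 0.33×2300) / (1 + 0.322×3.7 + 0.071×1.1 + 0.33×14) = 1198/6.889 = 173.9 kJ/min.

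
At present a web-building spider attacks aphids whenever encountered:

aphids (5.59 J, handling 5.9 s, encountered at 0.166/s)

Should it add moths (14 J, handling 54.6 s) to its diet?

No

On aphids alone, R = ΣλE/(1+Σλh) = 0.9279/1.979 = 0.4688 J/s.
Profitability of moths: 14/54.6 = 0.2564 J/s.
Since 0.2564 < R, time spent handling moths is better spent searching.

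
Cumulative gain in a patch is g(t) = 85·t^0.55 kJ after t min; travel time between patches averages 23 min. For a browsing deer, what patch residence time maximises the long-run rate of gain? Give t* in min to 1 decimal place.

Maximise g(t)/(T+t): set derivative to zero → g'(t)(T+t) = g(t).
g'(t) = 0.55·85·t^-0.45. Setting 0.55·85·t^-0.45 = 85·t^0.55/(23+t) gives 0.55(23+t) = t, so 0.45·t = 0.55×23.
t* = 0.55×23/0.45 = 28.11 min.

28.1 min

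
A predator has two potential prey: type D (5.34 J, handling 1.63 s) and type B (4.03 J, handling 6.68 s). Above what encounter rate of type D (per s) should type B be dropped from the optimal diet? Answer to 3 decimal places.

At the threshold, the rate on type D alone equals the profitability of type B: λ·5.34/(1 + λ·1.63) = 4.03/6.68 = 0.6033.
Rearranging, λ(5.34 − 0.6033×1.63) = 0.6033, so λ = 0.6033/4.357 = 0.1385 per s.

0.138 per s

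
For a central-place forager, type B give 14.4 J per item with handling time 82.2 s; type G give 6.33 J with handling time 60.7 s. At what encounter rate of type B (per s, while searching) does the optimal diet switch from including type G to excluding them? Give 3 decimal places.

0.018 per s

Drop type G once their profitability E₂/h₂ falls below the rate achievable on type B alone: E₂/h₂ = λE₁/(1 + λh₁).
Solve for λ: λE₁h₂ = E₂(1 + λh₁) → λ(E₁h₂ − E₂h₁) = E₂ → λ = E₂/(E₁h₂ − E₂h₁).
λ = 6.33/(14.4×60.7 − 6.33×82.2) = 6.33/353.8 = 0.01789 per s.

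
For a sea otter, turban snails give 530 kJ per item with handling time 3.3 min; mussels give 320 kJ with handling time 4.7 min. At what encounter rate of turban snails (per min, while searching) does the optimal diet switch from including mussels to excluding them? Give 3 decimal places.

0.223 per min

The zero-one rule: include mussels iff E₂/h₂ > λE₁/(1+λh₁). Equality gives the switch point.
λE₁h₂ = E₂ + λE₂h₁ ⇒ λ = E₂/(E₁h₂ − E₂h₁) = 320/(2491 − 1056) = 0.223 per min.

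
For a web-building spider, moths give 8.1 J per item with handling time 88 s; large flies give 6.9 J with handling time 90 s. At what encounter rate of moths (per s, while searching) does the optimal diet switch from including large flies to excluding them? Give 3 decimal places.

The zero-one rule: include large flies iff E₂/h₂ > λE₁/(1+λh₁). Equality gives the switch point.
λE₁h₂ = E₂ + λE₂h₁ ⇒ λ = E₂/(E₁h₂ − E₂h₁) = 6.9/(729 − 607.2) = 0.05665 per s.

0.057 per s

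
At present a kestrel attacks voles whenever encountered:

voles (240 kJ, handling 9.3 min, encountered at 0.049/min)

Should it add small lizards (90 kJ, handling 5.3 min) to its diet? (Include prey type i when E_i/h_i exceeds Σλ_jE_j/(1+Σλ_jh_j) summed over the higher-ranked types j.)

Yes

Intake rate on the current diet: R = (0.049×240) / (1 + 0.049×9.3) = 11.76/1.456 = 8.079 kJ/min.
Profitability of small lizards: 90/5.3 = 16.98 kJ/min.
Since 16.98 > R, including small lizards increases the long-run rate.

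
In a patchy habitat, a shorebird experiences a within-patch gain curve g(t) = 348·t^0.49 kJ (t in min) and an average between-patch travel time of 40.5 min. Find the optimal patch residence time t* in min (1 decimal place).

By the marginal value theorem, leave when the instantaneous gain rate g'(t) equals the habitat-wide average g(t)/(T + t).
g'(t) = 0.49·348·t^-0.51. Setting 0.49·348·t^-0.51 = 348·t^0.49/(40.5+t) gives 0.49(40.5+t) = t, so 0.51·t = 0.49×40.5.
t* = 0.49×40.5/0.51 = 38.91 min.

38.9 min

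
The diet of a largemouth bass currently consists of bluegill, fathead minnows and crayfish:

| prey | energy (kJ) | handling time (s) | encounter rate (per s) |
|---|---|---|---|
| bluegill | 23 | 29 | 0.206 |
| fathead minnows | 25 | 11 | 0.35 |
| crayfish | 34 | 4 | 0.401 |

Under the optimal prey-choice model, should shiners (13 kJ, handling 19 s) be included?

Intake rate on the current diet: R = (0.206×23 + 0.35×25 + 0.401×34) / (1 + 0.206×29 + 0.35×11 + 0.401×4) = 27.12/12.43 = 2.182 kJ/s.
shiners: E/h = 13/19 = 0.6842 kJ/s.
0.6842 < 2.182, so adding shiners would lower the average — exclude it.

No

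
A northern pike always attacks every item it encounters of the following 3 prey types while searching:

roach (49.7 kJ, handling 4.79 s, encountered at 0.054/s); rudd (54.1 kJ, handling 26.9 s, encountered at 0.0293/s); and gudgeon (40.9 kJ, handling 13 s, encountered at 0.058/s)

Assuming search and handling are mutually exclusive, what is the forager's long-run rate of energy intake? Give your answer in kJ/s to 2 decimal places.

2.37 kJ/s

Energy encountered per unit search time: 0.054×49.7 + 0.0293×54.1 + 0.058×40.9 = 6.641 kJ/s.
Handling time per unit search time: 0.054×4.79 + 0.0293×26.9 + 0.058×13 = 1.801.
Rate = 6.641/(1 + 1.801) = 2.371 kJ/s.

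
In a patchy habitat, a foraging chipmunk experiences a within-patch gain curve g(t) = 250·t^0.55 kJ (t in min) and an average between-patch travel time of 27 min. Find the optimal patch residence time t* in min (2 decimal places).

33.00 min

By the marginal value theorem, leave when the instantaneous gain rate g'(t) equals the habitat-wide average g(t)/(T + t).
g'(t) = 0.55·250·t^-0.45. Setting 0.55·250·t^-0.45 = 250·t^0.55/(27+t) gives 0.55(27+t) = t, so 0.45·t = 0.55×27.
t* = 0.55×27/0.45 = 33 min.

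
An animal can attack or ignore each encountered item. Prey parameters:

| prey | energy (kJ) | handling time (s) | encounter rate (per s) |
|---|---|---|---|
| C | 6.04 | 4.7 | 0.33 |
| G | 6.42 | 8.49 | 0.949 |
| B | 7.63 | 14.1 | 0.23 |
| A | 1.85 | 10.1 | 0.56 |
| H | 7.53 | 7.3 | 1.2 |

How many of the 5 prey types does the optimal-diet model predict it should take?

2

E/h in descending order: C 1.29, H 1.03, G 0.756, B 0.541, A 0.183 kJ/s. The optimal diet is the largest prefix of this list for which every included type satisfies E_i/h_i > R on the types above it.
Rate on top 1: 0.7813. H: 1.03 > 0.7813 → include.
Rate on top 2: 0.9751. G: 0.756 < 0.9751 → exclude; stop.
Optimal diet: C, H — 2 of 5 types.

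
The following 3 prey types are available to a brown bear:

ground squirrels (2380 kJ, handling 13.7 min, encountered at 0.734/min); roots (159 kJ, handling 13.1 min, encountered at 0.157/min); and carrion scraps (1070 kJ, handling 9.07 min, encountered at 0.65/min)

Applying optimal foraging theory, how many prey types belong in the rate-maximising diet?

Profitabilities (E/h, kJ/min): ground squirrels 174, carrion scraps 118, roots 12.1. Add prey in this order while the next type's profitability exceeds the intake rate on those already taken.
Rate on top 1: 158. carrion scraps: 118 < 158 → exclude; stop.
Optimal diet: ground squirrels — 1 of 3 types.

1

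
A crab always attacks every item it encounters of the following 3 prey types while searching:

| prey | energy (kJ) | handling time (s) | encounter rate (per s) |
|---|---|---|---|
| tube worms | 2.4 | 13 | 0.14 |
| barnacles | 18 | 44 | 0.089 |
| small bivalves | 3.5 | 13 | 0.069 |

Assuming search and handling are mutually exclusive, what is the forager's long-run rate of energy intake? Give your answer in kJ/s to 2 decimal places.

0.29 kJ/s

R = (0.14×2.4 + 0.089×18 + 0.069×3.5) / (1 + 0.14×13 + 0.089×44 + 0.069×13) = 2.179/7.633 = 0.2855 kJ/s.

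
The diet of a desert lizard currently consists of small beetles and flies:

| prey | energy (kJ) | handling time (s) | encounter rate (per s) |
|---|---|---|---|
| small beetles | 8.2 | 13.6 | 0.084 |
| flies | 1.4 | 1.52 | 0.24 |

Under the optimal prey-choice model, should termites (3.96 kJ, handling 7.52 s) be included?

Current rate: (0.084×8.2 + 0.24×1.4)/(1 + 0.084×13.6 + 0.24×1.52) = 0.4087 kJ/s.
termites: E/h = 3.96/7.52 = 0.5266 kJ/s.
Since 0.5266 > R, including termites increases the long-run rate.

Yes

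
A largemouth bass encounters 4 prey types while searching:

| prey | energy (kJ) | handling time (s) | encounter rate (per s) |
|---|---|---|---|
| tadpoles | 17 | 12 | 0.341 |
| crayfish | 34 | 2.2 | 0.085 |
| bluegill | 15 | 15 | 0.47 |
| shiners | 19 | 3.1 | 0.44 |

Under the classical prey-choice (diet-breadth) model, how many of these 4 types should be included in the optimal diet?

2

E/h in descending order: crayfish 15.5, shiners 6.13, tadpoles 1.42, bluegill 1 kJ/s. The optimal diet is the largest prefix of this list for which every included type satisfies E_i/h_i > R on the types above it.
Rate on top 1: 2.435. shiners: 6.13 > 2.435 → include.
Rate on top 2: 4.41. tadpoles: 1.42 < 4.41 → exclude; stop.
Optimal diet: crayfish, shiners — 2 of 4 types.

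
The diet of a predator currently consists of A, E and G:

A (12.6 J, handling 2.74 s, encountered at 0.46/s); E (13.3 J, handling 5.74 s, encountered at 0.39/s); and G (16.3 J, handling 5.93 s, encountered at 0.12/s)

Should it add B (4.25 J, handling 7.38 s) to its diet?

Intake rate on the current diet: R = (0.46×12.6 + 0.39×13.3 + 0.12×16.3) / (1 + 0.46×2.74 + 0.39×5.74 + 0.12×5.93) = 12.94/5.211 = 2.483 J/s.
B: E/h = 4.25/7.38 = 0.5759 J/s.
Since 0.5759 < R, time spent handling B is better spent searching.

No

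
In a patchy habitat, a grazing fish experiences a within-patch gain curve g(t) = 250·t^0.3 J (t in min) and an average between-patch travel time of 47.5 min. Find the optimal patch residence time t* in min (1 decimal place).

20.4 min

By the marginal value theorem, leave when the instantaneous gain rate g'(t) equals the habitat-wide average g(t)/(T + t).
g'(t) = 0.3·250·t^-0.7. Setting 0.3·250·t^-0.7 = 250·t^0.3/(47.5+t) gives 0.3(47.5+t) = t, so 0.70·t = 0.3×47.5.
t* = 0.3×47.5/0.70 = 20.36 min.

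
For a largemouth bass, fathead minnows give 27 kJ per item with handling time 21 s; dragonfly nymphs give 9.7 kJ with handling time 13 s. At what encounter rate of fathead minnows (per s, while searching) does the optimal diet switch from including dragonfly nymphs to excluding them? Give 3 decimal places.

The zero-one rule: include dragonfly nymphs iff E₂/h₂ > λE₁/(1+λh₁). Equality gives the switch point.
λE₁h₂ = E₂ + λE₂h₁ ⇒ λ = E₂/(E₁h₂ − E₂h₁) = 9.7/(351 − 203.7) = 0.06585 per s.

0.066 per s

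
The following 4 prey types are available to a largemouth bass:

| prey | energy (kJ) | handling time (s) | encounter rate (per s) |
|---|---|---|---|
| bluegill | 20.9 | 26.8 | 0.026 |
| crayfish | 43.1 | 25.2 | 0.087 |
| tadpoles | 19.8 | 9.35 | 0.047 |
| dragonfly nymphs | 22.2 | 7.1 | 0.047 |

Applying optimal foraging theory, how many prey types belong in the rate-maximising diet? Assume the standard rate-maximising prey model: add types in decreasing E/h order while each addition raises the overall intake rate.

3

Rank by E/h (kJ/s): dragonfly nymphs 3.13, tadpoles 2.12, crayfish 1.71, bluegill 0.78. Include each in turn until the next type's E/h falls below the running intake rate.
Rate on top 1: 0.7823. tadpoles: 2.12 > 0.7823 → include.
Rate on top 2: 1.113. crayfish: 1.71 > 1.113 → include.
Rate on top 3: 1.443. bluegill: 0.78 < 1.443 → exclude; stop.
Optimal diet: dragonfly nymphs, tadpoles, crayfish — 3 of 4 types.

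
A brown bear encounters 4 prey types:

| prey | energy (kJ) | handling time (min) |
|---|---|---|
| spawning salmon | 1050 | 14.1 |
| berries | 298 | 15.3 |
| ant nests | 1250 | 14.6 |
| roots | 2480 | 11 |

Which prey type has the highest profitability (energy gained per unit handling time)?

In descending order of E/h:
roots: 2480/11 = 225 kJ/min
ant nests: 1250/14.6 = 85.6 kJ/min
spawning salmon: 1050/14.1 = 74.5 kJ/min
berries: 298/15.3 = 19.5 kJ/min

roots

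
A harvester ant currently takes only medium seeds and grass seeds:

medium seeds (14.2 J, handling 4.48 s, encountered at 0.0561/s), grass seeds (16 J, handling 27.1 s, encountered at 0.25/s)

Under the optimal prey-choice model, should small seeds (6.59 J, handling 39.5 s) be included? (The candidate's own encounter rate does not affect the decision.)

No

Intake rate on the current diet: R = (0.0561×14.2 + 0.25×16) / (1 + 0.0561×4.48 + 0.25×27.1) = 4.797/8.026 = 0.5976 J/s.
Profitability of small seeds: 6.59/39.5 = 0.1668 J/s.
Since 0.1668 < R, time spent handling small seeds is better spent searching.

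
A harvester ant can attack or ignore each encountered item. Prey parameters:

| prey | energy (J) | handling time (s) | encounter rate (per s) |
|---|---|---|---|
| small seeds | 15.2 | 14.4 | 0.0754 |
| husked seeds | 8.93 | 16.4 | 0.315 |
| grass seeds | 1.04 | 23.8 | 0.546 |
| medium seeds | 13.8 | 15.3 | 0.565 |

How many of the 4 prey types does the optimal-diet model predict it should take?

Rank by E/h (J/s): small seeds 1.06, medium seeds 0.902, husked seeds 0.545, grass seeds 0.0437. Include each in turn until the next type's E/h falls below the running intake rate.
Rate on top 1: 0.5495. medium seeds: 0.902 > 0.5495 → include.
Rate on top 2: 0.8334. husked seeds: 0.545 < 0.8334 → exclude; stop.
Optimal diet: small seeds, medium seeds — 2 of 4 types.

2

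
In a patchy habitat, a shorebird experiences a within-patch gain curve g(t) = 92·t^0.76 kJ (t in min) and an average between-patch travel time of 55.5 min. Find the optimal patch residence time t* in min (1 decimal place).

Optimal t* satisfies g'(t*) = g(t*)/(T + t*).
g'(t) = 0.76·92·t^-0.24. Setting 0.76·92·t^-0.24 = 92·t^0.76/(55.5+t) gives 0.76(55.5+t) = t, so 0.24·t = 0.76×55.5.
t* = 0.76×55.5/0.24 = 175.8 min.

175.8 min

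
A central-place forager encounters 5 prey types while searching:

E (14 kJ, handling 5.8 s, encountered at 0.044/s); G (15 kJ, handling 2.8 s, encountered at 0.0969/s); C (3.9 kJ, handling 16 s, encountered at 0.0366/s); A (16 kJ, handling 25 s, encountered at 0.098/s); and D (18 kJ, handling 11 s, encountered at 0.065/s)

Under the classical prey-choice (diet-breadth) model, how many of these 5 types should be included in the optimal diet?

Rank by E/h (kJ/s): G 5.36, E 2.41, D 1.64, A 0.64, C 0.244. Include each in turn until the next type's E/h falls below the running intake rate.
Rate on top 1: 1.143. E: 2.41 > 1.143 → include.
Rate on top 2: 1.356. D: 1.64 > 1.356 → include.
Rate on top 3: 1.445. A: 0.64 < 1.445 → exclude; stop.
Optimal diet: G, E, D — 3 of 5 types.

3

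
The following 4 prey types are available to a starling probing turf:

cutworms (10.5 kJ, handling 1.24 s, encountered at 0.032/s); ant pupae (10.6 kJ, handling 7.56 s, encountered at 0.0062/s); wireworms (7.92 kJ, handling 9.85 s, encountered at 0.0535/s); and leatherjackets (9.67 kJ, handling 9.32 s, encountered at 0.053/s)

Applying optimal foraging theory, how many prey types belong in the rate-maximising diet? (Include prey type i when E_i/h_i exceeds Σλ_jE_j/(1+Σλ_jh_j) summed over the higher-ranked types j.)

4

E/h in descending order: cutworms 8.47, ant pupae 1.4, leatherjackets 1.04, wireworms 0.804 kJ/s. The optimal diet is the largest prefix of this list for which every included type satisfies E_i/h_i > R on the types above it.
Rate on top 1: 0.3232. ant pupae: 1.4 > 0.3232 → include.
Rate on top 2: 0.3697. leatherjackets: 1.04 > 0.3697 → include.
Rate on top 3: 0.5784. wireworms: 0.804 > 0.5784 → include.
Optimal diet: cutworms, ant pupae, leatherjackets, wireworms — 4 of 4 types.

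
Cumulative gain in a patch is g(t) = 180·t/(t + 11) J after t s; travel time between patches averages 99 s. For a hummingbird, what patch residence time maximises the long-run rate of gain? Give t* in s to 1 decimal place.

33.0 s

Maximise g(t)/(T+t): set derivative to zero → g'(t)(T+t) = g(t).
g'(t) = 180·11/(t + 11)². Setting 180·11/(t+11)² = 180t/[(t+11)(99+t)] gives 11(99+t) = t(t+11), so t² = 11×99 = 1089.
t* = √1089 = 33 s.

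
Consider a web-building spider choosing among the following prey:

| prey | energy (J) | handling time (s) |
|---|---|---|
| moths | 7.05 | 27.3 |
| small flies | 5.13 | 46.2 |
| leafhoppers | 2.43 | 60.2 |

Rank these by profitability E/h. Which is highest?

moths

In descending order of E/h:
moths: 7.05/27.3 = 0.258 J/s
small flies: 5.13/46.2 = 0.111 J/s
leafhoppers: 2.43/60.2 = 0.0404 J/s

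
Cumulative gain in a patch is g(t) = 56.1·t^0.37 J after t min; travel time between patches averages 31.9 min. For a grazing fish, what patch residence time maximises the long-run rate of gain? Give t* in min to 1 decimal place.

18.7 min

Optimal t* satisfies g'(t*) = g(t*)/(T + t*).
g'(t) = 0.37·56.1·t^-0.63. Setting 0.37·56.1·t^-0.63 = 56.1·t^0.37/(31.9+t) gives 0.37(31.9+t) = t, so 0.63·t = 0.37×31.9.
t* = 0.37×31.9/0.63 = 18.73 min.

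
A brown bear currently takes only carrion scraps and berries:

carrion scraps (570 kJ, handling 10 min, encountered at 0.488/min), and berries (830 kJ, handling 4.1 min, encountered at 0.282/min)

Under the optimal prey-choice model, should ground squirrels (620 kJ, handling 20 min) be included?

No

Current rate: (0.488×570 + 0.282×830)/(1 + 0.488×10 + 0.282×4.1) = 72.8 kJ/min.
ground squirrels: E/h = 620/20 = 31 kJ/min.
Since 31 < R, time spent handling ground squirrels is better spent searching.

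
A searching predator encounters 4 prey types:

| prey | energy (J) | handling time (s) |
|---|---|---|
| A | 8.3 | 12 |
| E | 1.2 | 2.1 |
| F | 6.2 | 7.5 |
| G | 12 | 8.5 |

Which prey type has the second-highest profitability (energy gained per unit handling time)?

F

In descending order of E/h:
G: 12/8.5 = 1.41 J/s
F: 6.2/7.5 = 0.827 J/s
A: 8.3/12 = 0.692 J/s
E: 1.2/2.1 = 0.571 J/s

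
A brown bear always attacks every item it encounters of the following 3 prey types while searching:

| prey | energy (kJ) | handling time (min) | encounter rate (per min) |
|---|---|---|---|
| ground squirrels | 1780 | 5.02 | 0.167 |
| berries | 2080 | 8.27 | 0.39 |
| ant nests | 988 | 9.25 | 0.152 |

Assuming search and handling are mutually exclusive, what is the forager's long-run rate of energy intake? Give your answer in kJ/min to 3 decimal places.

R = (0.167×1780 + 0.39×2080 + 0.152×988) / (1 + 0.167×5.02 + 0.39×8.27 + 0.152×9.25) = 1259/6.47 = 194.5 kJ/min.

194.545 kJ/min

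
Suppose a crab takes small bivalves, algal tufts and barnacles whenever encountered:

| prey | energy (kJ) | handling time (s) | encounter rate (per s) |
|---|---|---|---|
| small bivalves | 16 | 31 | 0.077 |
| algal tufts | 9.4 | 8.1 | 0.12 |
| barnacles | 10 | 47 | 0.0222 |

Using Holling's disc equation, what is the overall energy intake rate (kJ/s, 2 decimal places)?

R = (0.077×16 + 0.12×9.4 + 0.0222×10) / (1 + 0.077×31 + 0.12×8.1 + 0.0222×47) = 2.582/5.402 = 0.4779 kJ/s.

0.48 kJ/s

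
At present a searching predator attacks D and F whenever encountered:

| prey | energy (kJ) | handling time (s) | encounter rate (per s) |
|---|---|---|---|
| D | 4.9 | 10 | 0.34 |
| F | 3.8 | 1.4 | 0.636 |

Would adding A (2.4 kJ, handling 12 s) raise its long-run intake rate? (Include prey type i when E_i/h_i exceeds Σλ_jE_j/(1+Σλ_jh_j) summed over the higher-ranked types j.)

No

Intake rate on the current diet: R = (0.34×4.9 + 0.636×3.8) / (1 + 0.34×10 + 0.636×1.4) = 4.083/5.29 = 0.7717 kJ/s.
Profitability of A: 2.4/12 = 0.2 kJ/s.
0.2 < 0.7717, so adding A would lower the average — exclude it.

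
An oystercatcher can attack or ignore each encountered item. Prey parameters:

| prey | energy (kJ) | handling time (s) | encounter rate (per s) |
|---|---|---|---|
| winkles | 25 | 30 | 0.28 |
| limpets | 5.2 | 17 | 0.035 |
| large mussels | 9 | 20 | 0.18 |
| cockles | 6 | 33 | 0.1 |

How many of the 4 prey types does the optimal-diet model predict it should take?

1

Profitabilities (E/h, kJ/s): winkles 0.833, large mussels 0.45, limpets 0.306, cockles 0.182. Add prey in this order while the next type's profitability exceeds the intake rate on those already taken.
Rate on top 1: 0.7447. large mussels: 0.45 < 0.7447 → exclude; stop.
Optimal diet: winkles — 1 of 4 types.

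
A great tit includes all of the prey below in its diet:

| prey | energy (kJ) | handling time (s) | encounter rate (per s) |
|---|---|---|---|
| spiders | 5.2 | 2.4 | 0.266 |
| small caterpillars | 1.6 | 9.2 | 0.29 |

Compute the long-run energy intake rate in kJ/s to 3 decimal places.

0.429 kJ/s

Energy encountered per unit search time: 0.266×5.2 + 0.29×1.6 = 1.847 kJ/s.
Handling time per unit search time: 0.266×2.4 + 0.29×9.2 = 3.306.
Rate = 1.847/(1 + 3.306) = 0.4289 kJ/s.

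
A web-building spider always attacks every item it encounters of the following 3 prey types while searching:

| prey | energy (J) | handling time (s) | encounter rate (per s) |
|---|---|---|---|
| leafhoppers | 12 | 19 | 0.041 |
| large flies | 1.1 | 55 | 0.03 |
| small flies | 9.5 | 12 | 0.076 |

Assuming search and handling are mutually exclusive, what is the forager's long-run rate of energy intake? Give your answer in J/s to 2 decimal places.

R = Σλ_iE_i / (1 + Σλ_ih_i)
Numerator: 0.041×12 + 0.03×1.1 + 0.076×9.5 = 1.247
Denominator: 1 + 0.041×19 + 0.03×55 + 0.076×12 = 4.341
R = 1.247/4.341 = 0.2873 J/s

0.29 J/s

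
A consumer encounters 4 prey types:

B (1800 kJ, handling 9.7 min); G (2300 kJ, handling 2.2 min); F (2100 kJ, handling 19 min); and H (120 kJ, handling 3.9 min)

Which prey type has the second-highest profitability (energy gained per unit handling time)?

B

In descending order of E/h:
G: 2300/2.2 = 1.05e+03 kJ/min
B: 1800/9.7 = 186 kJ/min
F: 2100/19 = 111 kJ/min
H: 120/3.9 = 30.8 kJ/min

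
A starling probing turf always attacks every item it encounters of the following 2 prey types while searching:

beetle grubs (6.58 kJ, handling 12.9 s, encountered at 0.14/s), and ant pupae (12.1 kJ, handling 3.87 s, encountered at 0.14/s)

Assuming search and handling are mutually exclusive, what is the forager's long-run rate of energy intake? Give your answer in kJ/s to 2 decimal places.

R = Σλ_iE_i / (1 + Σλ_ih_i)
Numerator: 0.14×6.58 + 0.14×12.1 = 2.615
Denominator: 1 + 0.14×12.9 + 0.14×3.87 = 3.348
R = 2.615/3.348 = 0.7812 kJ/s

0.78 kJ/s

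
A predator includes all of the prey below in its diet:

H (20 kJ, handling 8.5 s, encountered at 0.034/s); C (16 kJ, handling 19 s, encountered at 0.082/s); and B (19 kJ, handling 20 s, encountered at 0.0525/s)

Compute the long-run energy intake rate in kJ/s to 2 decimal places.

0.77 kJ/s

R = (0.034×20 + 0.082×16 + 0.0525×19) / (1 + 0.034×8.5 + 0.082×19 + 0.0525×20) = 2.99/3.897 = 0.7671 kJ/s.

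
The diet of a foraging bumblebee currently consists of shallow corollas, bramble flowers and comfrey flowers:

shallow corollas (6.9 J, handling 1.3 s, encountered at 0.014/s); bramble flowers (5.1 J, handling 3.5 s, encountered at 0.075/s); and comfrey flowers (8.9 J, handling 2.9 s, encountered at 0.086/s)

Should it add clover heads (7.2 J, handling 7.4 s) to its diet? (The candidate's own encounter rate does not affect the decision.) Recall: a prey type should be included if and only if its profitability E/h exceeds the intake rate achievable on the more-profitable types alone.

Current rate: (0.014×6.9 + 0.075×5.1 + 0.086×8.9)/(1 + 0.014×1.3 + 0.075×3.5 + 0.086×2.9) = 0.8133 J/s.
clover heads: E/h = 7.2/7.4 = 0.973 J/s.
Since 0.973 > R, including clover heads increases the long-run rate.

Yes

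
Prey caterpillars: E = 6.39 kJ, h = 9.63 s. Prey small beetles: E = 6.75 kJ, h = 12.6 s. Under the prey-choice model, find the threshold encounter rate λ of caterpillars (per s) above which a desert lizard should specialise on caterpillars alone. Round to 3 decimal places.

0.435 per s

At the threshold, the rate on caterpillars alone equals the profitability of small beetles: λ·6.39/(1 + λ·9.63) = 6.75/12.6 = 0.5357.
Rearranging, λ(6.39 − 0.5357×9.63) = 0.5357, so λ = 0.5357/1.231 = 0.4352 per s.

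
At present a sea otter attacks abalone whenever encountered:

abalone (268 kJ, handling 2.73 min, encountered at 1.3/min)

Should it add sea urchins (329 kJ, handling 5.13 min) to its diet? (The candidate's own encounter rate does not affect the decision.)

No

Intake rate on the current diet: R = (1.3×268) / (1 + 1.3×2.73) = 348.4/4.549 = 76.59 kJ/min.
Profitability of sea urchins: 329/5.13 = 64.13 kJ/min.
Since 64.13 < R, time spent handling sea urchins is better spent searching.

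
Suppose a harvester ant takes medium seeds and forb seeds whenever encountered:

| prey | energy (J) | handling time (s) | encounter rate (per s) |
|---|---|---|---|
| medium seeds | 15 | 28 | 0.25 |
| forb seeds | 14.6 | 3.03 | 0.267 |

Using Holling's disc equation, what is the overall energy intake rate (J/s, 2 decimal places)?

0.87 J/s

R = (0.25×15 + 0.267×14.6) / (1 + 0.25×28 + 0.267×3.03) = 7.648/8.809 = 0.8682 J/s.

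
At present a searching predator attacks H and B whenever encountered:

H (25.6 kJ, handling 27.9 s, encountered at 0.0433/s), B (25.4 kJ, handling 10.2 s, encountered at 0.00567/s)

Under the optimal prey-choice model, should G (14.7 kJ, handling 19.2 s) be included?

Current rate: (0.0433×25.6 + 0.00567×25.4)/(1 + 0.0433×27.9 + 0.00567×10.2) = 0.5528 kJ/s.
Profitability of G: 14.7/19.2 = 0.7656 kJ/s.
0.7656 > 0.5528, so adding G raises the average — include it.

Yes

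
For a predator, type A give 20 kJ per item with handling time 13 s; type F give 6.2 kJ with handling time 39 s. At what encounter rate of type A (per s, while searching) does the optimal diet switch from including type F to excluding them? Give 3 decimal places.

At the threshold, the rate on type A alone equals the profitability of type F: λ·20/(1 + λ·13) = 6.2/39 = 0.159.
Rearranging, λ(20 − 0.159×13) = 0.159, so λ = 0.159/17.93 = 0.008865 per s.

0.009 per s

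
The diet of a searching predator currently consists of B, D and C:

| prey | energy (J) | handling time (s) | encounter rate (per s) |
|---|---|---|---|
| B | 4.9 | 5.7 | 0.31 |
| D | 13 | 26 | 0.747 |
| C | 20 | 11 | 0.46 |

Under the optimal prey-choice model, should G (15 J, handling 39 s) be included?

No

Current rate: (0.31×4.9 + 0.747×13 + 0.46×20)/(1 + 0.31×5.7 + 0.747×26 + 0.46×11) = 0.7498 J/s.
G: E/h = 15/39 = 0.3846 J/s.
Since 0.3846 < R, time spent handling G is better spent searching.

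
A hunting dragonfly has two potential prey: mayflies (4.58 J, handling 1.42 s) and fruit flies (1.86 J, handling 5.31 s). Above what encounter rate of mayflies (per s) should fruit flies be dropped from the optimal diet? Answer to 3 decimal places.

0.086 per s

Drop fruit flies once their profitability E₂/h₂ falls below the rate achievable on mayflies alone: E₂/h₂ = λE₁/(1 + λh₁).
Solve for λ: λE₁h₂ = E₂(1 + λh₁) → λ(E₁h₂ − E₂h₁) = E₂ → λ = E₂/(E₁h₂ − E₂h₁).
λ = 1.86/(4.58×5.31 − 1.86×1.42) = 1.86/21.68 = 0.0858 per s.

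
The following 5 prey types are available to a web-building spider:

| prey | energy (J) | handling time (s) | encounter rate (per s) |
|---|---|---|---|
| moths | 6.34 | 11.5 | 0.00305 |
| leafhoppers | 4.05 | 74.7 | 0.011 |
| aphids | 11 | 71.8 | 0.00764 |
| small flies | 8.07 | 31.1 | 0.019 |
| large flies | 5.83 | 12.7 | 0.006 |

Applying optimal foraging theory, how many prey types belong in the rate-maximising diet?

4

Rank by E/h (J/s): moths 0.551, large flies 0.459, small flies 0.259, aphids 0.153, leafhoppers 0.0542. Include each in turn until the next type's E/h falls below the running intake rate.
Rate on top 1: 0.01868. large flies: 0.459 > 0.01868 → include.
Rate on top 2: 0.04888. small flies: 0.259 > 0.04888 → include.
Rate on top 3: 0.122. aphids: 0.153 > 0.122 → include.
Rate on top 4: 0.1296. leafhoppers: 0.0542 < 0.1296 → exclude; stop.
Optimal diet: moths, large flies, small flies, aphids — 4 of 5 types.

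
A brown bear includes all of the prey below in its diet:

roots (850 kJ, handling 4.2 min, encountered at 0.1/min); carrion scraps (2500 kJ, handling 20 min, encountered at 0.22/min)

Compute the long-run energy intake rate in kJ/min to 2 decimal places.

109.11 kJ/min

R = Σλ_iE_i / (1 + Σλ_ih_i)
Numerator: 0.1×850 + 0.22×2500 = 635
Denominator: 1 + 0.1×4.2 + 0.22×20 = 5.82
R = 635/5.82 = 109.1 kJ/min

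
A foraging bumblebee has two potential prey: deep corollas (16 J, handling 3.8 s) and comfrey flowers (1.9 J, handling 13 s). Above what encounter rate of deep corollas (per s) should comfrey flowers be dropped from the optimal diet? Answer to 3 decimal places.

The zero-one rule: include comfrey flowers iff E₂/h₂ > λE₁/(1+λh₁). Equality gives the switch point.
λE₁h₂ = E₂ + λE₂h₁ ⇒ λ = E₂/(E₁h₂ − E₂h₁) = 1.9/(208 − 7.22) = 0.009463 per s.

0.009 per s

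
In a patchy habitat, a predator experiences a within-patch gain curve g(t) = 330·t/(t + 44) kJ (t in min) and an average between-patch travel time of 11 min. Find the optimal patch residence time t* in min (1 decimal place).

22.0 min

By the marginal value theorem, leave when the instantaneous gain rate g'(t) equals the habitat-wide average g(t)/(T + t).
g'(t) = 330·44/(t + 44)². Setting 330·44/(t+44)² = 330t/[(t+44)(11+t)] gives 44(11+t) = t(t+44), so t² = 44×11 = 484.
t* = √484 = 22 min.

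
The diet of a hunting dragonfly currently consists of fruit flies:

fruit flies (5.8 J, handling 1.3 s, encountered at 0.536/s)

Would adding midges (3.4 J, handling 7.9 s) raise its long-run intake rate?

No

Intake rate on the current diet: R = (0.536×5.8) / (1 + 0.536×1.3) = 3.109/1.697 = 1.832 J/s.
Profitability of midges: 3.4/7.9 = 0.4304 J/s.
0.4304 < 1.832, so adding midges would lower the average — exclude it.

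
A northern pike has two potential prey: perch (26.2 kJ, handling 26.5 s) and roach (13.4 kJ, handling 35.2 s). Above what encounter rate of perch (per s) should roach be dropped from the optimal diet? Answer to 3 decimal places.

At the threshold, the rate on perch alone equals the profitability of roach: λ·26.2/(1 + λ·26.5) = 13.4/35.2 = 0.3807.
Rearranging, λ(26.2 − 0.3807×26.5) = 0.3807, so λ = 0.3807/16.11 = 0.02363 per s.

0.024 per s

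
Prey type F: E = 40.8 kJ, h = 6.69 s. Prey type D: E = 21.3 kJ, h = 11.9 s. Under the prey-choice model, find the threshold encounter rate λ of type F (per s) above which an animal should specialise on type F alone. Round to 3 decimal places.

0.062 per s

The zero-one rule: include type D iff E₂/h₂ > λE₁/(1+λh₁). Equality gives the switch point.
λE₁h₂ = E₂ + λE₂h₁ ⇒ λ = E₂/(E₁h₂ − E₂h₁) = 21.3/(485.5 − 142.5) = 0.06209 per s.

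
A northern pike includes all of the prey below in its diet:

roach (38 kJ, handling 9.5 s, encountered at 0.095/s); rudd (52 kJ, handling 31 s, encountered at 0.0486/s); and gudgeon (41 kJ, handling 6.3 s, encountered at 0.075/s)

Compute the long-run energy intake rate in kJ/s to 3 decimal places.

2.373 kJ/s

R = (0.095×38 + 0.0486×52 + 0.075×41) / (1 + 0.095×9.5 + 0.0486×31 + 0.075×6.3) = 9.212/3.882 = 2.373 kJ/s.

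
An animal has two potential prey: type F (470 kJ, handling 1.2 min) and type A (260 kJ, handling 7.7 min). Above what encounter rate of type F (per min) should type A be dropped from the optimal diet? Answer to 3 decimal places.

Drop type A once their profitability E₂/h₂ falls below the rate achievable on type F alone: E₂/h₂ = λE₁/(1 + λh₁).
Solve for λ: λE₁h₂ = E₂(1 + λh₁) → λ(E₁h₂ − E₂h₁) = E₂ → λ = E₂/(E₁h₂ − E₂h₁).
λ = 260/(470×7.7 − 260×1.2) = 260/3307 = 0.07862 per min.

0.079 per min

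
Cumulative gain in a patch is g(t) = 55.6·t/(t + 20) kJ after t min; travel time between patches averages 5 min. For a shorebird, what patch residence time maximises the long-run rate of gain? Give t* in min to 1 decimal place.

10.0 min

By the marginal value theorem, leave when the instantaneous gain rate g'(t) equals the habitat-wide average g(t)/(T + t).
g'(t) = 55.6·20/(t + 20)². Setting 55.6·20/(t+20)² = 55.6t/[(t+20)(5+t)] gives 20(5+t) = t(t+20), so t² = 20×5 = 100.
t* = √100 = 10 min.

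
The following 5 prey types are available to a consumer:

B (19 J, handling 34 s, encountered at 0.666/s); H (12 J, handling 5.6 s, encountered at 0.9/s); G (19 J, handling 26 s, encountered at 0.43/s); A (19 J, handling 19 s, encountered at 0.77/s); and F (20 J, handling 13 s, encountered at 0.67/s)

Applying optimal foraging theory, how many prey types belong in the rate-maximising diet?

1

E/h in descending order: H 2.14, F 1.54, A 1, G 0.731, B 0.559 J/s. The optimal diet is the largest prefix of this list for which every included type satisfies E_i/h_i > R on the types above it.
Rate on top 1: 1.788. F: 1.54 < 1.788 → exclude; stop.
Optimal diet: H — 1 of 5 types.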